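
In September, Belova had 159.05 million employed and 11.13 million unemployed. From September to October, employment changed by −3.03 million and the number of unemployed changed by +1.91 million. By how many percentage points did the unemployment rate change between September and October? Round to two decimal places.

The unemployment rate changed by +1.17 percentage points.

September: labor force = 159.05 + 11.13 = 170.18; u = 11.13/170.18 = 6.54%.
October: labor force = 156.02 + 13.04 = 169.06; u = 13.04/169.06 = 7.71%.
Change = 7.71% − 6.54% = +1.17 pp.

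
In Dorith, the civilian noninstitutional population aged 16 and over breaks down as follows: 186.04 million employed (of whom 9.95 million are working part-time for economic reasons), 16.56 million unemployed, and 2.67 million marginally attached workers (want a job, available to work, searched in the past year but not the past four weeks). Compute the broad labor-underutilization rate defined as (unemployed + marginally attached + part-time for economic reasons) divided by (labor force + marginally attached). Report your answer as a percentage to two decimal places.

Broad underutilization rate ≈ 14.22%.

Labor force = 186.04 + 16.56 = 202.60 million.
Numerator = 16.56 + 2.67 + 9.95 = 29.18 million.
Denominator = 202.60 + 2.67 = 205.27 million.
Broad rate = 29.18 / 205.27 = 14.22%.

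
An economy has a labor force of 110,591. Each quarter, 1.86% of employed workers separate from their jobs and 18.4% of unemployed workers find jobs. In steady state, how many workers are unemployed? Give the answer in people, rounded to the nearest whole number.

About 10,153 are unemployed in steady state.

Steady-state unemployment rate u* = s/(s+f) = 1.86/(1.86+18.4) = 0.091807.
Unemployed = u* × labor force = 0.091807 × 110,591 ≈ 10,153.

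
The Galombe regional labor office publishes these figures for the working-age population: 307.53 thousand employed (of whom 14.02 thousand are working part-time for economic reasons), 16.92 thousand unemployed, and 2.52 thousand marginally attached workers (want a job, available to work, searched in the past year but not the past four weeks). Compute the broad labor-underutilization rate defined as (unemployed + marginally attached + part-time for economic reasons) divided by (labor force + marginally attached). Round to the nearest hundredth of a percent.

Broad underutilization rate ≈ 10.23%.

Labor force = 307.53 + 16.92 = 324.45 thousand.
Numerator = 16.92 + 2.52 + 14.02 = 33.46 thousand.
Denominator = 324.45 + 2.52 = 326.97 thousand.
Broad rate = 33.46 / 326.97 = 10.23%.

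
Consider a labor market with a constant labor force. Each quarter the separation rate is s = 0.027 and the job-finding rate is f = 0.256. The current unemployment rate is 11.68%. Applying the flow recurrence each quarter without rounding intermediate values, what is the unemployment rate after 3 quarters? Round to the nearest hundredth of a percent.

Unemployment rate after three quarters ≈ 10.33%.

With a fixed labor force, u_{t+1} = u_t + s·(1−u_t) − f·u_t = u_t·(1−s−f) + s.
Here 1−s−f = 0.717 and s = 0.027.
u_1 = 0.116800 × 0.717 + 0.027 = 0.110746.
u_2 = 0.110746 × 0.717 + 0.027 = 0.106405.
u_3 = 0.106405 × 0.717 + 0.027 = 0.103292.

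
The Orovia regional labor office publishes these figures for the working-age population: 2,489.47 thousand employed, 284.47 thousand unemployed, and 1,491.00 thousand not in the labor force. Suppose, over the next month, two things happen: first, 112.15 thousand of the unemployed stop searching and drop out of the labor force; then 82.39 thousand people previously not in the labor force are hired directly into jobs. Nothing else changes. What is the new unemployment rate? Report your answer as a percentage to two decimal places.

Initially, labor force = 2,489.47 + 284.47 = 2,773.94 thousand, so u = 284.47/2,773.94 = 10.26%.
After the first change, unemployed and labor force both fall by 112.15 → E = 2,489.47, U = 172.32, labor force = 2,661.79 thousand.
After the second change, employed and labor force both rise by 82.39; unemployed unchanged → E = 2,571.86, U = 172.32, labor force = 2,744.18 thousand.
New unemployment rate = 172.32 / 2,744.18 = 6.28%.

New unemployment rate ≈ 6.28%.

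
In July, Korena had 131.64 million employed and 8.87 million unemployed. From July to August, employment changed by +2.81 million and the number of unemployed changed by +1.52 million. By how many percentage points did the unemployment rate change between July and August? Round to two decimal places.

The unemployment rate changed by +0.86 percentage points.

July: labor force = 131.64 + 8.87 = 140.51; u = 8.87/140.51 = 6.31%.
August: labor force = 134.45 + 10.39 = 144.84; u = 10.39/144.84 = 7.17%.
Change = 7.17% − 6.31% = +0.86 pp.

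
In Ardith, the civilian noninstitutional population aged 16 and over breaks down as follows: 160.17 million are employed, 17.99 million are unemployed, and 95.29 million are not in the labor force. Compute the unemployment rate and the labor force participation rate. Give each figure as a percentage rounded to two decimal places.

Unemployment rate ≈ 10.10%; labor force participation rate ≈ 65.15%.

Labor force = employed + unemployed = 160.17 + 17.99 = 178.16 million.
Working-age population = 178.16 + 95.29 = 273.45 million.
Unemployment rate = 17.99 / 178.16 = 10.10%.
Labor force participation rate = 178.16 / 273.45 = 65.15%.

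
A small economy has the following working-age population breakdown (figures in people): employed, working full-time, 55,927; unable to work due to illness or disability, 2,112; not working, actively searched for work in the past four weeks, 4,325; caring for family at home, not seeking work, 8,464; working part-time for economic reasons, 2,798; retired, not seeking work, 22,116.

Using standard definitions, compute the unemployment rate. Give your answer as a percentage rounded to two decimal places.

Employed = 55,927 + 2,798 = 58,725 (anyone who worked, including part-time for economic reasons, counts as employed).
Unemployed = 4,325.
Labor force = 58,725 + 4,325 = 63,050.
Unemployment rate = 4,325 / 63,050 = 6.86%.

Unemployment rate ≈ 6.86%.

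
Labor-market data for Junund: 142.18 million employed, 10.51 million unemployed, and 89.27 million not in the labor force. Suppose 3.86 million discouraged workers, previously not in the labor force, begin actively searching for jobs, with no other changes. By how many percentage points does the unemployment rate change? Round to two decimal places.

Initially, labor force = 142.18 + 10.51 = 152.69 million, so u = 10.51/152.69 = 6.88%.
After the change, unemployed and labor force both rise by 3.86 → E = 142.18, U = 14.37, labor force = 156.55 million.
New unemployment rate = 14.37 / 156.55 = 9.18%.
Change = 9.18% − 6.88% = +2.30 percentage points.

The unemployment rate changes by +2.30 percentage points.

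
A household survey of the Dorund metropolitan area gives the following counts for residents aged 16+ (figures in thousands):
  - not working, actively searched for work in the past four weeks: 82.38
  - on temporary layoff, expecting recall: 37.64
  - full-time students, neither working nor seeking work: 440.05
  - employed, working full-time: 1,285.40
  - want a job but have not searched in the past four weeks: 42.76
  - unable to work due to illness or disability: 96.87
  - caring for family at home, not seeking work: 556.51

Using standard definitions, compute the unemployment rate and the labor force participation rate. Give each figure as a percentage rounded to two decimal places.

Unemployment rate ≈ 8.54%; labor force participation rate ≈ 55.30%.

Employed = 1,285.40 thousand.
Unemployed = 82.38 + 37.64 = 120.02 thousand (jobless and actively searching, or on temporary layoff).
Labor force = 1,285.40 + 120.02 = 1,405.42 thousand.
Not in labor force = 440.05 + 42.76 + 96.87 + 556.51 = 1,136.19 thousand (those not working and not actively searching are outside the labor force — including those who want a job but have given up searching).
Civilian working-age population = 1,405.42 + 1,136.19 = 2,541.61 thousand.
Unemployment rate = 120.02 / 1,405.42 = 8.54%.
Labor force participation rate = 1,405.42 / 2,541.61 = 55.30%.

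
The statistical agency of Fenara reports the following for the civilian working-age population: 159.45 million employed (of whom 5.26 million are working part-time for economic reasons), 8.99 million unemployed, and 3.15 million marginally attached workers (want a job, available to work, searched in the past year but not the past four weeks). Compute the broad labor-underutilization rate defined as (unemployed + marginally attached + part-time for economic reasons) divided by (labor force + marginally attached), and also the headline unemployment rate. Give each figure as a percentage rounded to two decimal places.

Labor force = 159.45 + 8.99 = 168.44 million.
Numerator = 8.99 + 3.15 + 5.26 = 17.40 million.
Denominator = 168.44 + 3.15 = 171.59 million.
Broad rate = 17.40 / 171.59 = 10.14%.
Headline unemployment rate = 8.99 / 168.44 = 5.34%.

Broad underutilization rate ≈ 10.14%; headline unemployment rate ≈ 5.34%.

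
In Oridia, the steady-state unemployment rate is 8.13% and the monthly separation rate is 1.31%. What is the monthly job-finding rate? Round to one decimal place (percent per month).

From u* = s/(s+f): f = s·(1−u)/u.
f = 1.31 × (1 − 0.0813) / 0.0813 = 1.2035 / 0.0813 ≈ 14.8% per month.

Job-finding rate ≈ 14.8% per month.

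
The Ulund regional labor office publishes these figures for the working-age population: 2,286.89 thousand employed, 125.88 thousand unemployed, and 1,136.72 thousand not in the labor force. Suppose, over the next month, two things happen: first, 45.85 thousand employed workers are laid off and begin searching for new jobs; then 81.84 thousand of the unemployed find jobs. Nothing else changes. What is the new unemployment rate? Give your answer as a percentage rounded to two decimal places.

Initially, labor force = 2,286.89 + 125.88 = 2,412.77 thousand, so u = 125.88/2,412.77 = 5.22%.
After the first change, employed falls and unemployed rises by 45.85; labor force unchanged → E = 2,241.04, U = 171.73, labor force = 2,412.77 thousand.
After the second change, unemployed falls and employed rises by 81.84; labor force unchanged → E = 2,322.88, U = 89.89, labor force = 2,412.77 thousand.
New unemployment rate = 89.89 / 2,412.77 = 3.73%.

New unemployment rate ≈ 3.73%.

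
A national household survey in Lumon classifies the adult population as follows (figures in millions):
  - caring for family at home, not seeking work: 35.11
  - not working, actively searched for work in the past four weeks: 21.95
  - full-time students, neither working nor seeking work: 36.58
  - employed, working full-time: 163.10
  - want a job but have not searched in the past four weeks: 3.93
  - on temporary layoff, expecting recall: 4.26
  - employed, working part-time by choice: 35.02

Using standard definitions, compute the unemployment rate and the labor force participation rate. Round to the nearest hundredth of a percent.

Employed = 163.10 + 35.02 = 198.12 million.
Unemployed = 21.95 + 4.26 = 26.21 million (jobless and actively searching, or on temporary layoff).
Labor force = 198.12 + 26.21 = 224.33 million.
Not in labor force = 35.11 + 36.58 + 3.93 = 75.62 million (those not working and not actively searching are outside the labor force — including those who want a job but have given up searching).
Civilian working-age population = 224.33 + 75.62 = 299.95 million.
Unemployment rate = 26.21 / 224.33 = 11.68%.
Labor force participation rate = 224.33 / 299.95 = 74.79%.

Unemployment rate ≈ 11.68%; labor force participation rate ≈ 74.79%.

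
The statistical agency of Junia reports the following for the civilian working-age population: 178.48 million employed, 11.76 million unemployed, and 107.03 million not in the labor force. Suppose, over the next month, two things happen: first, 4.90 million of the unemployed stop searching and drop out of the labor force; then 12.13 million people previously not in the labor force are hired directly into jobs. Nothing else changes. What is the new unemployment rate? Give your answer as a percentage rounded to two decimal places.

Initially, labor force = 178.48 + 11.76 = 190.24 million, so u = 11.76/190.24 = 6.18%.
After the first change, unemployed and labor force both fall by 4.90 → E = 178.48, U = 6.86, labor force = 185.34 million.
After the second change, employed and labor force both rise by 12.13; unemployed unchanged → E = 190.61, U = 6.86, labor force = 197.47 million.
New unemployment rate = 6.86 / 197.47 = 3.47%.

New unemployment rate ≈ 3.47%.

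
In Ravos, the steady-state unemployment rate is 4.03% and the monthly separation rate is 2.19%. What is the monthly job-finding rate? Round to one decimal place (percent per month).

Job-finding rate ≈ 52.2% per month.

From u* = s/(s+f): f = s·(1−u)/u.
f = 2.19 × (1 − 0.0403) / 0.0403 = 2.1017 / 0.0403 ≈ 52.2% per month.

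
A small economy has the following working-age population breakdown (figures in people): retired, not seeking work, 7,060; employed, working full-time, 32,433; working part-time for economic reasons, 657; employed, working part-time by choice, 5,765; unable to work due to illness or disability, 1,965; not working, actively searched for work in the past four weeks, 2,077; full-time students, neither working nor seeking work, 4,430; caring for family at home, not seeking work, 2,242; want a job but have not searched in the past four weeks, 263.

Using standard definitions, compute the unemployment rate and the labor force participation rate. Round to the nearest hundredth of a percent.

Employed = 32,433 + 657 + 5,765 = 38,855 (anyone who worked, including part-time for economic reasons, counts as employed).
Unemployed = 2,077.
Labor force = 38,855 + 2,077 = 40,932.
Not in labor force = 7,060 + 1,965 + 4,430 + 2,242 + 263 = 15,960 (those not working and not actively searching are outside the labor force — including those who want a job but have given up searching).
Civilian working-age population = 40,932 + 15,960 = 56,892.
Unemployment rate = 2,077 / 40,932 = 5.07%.
Labor force participation rate = 40,932 / 56,892 = 71.95%.

Unemployment rate ≈ 5.07%; labor force participation rate ≈ 71.95%.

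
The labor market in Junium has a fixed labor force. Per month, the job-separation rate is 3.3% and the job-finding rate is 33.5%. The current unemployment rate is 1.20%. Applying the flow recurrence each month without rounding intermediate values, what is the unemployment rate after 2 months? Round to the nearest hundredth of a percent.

With a fixed labor force, u_{t+1} = u_t + s·(1−u_t) − f·u_t = u_t·(1−s−f) + s.
Here 1−s−f = 0.632 and s = 0.033.
u_1 = 0.012000 × 0.632 + 0.033 = 0.040584.
u_2 = 0.040584 × 0.632 + 0.033 = 0.058649.

Unemployment rate after two months ≈ 5.86%.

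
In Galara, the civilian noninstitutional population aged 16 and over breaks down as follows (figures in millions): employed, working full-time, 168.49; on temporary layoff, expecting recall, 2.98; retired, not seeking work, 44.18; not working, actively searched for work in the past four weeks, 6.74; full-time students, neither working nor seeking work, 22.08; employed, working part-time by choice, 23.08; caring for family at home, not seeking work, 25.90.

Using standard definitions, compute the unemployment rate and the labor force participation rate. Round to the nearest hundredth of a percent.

Unemployment rate ≈ 4.83%; labor force participation rate ≈ 68.59%.

Employed = 168.49 + 23.08 = 191.57 million.
Unemployed = 2.98 + 6.74 = 9.72 million (jobless and actively searching, or on temporary layoff).
Labor force = 191.57 + 9.72 = 201.29 million.
Not in labor force = 44.18 + 22.08 + 25.90 = 92.16 million (those not working and not actively searching are outside the labor force).
Civilian working-age population = 201.29 + 92.16 = 293.45 million.
Unemployment rate = 9.72 / 201.29 = 4.83%.
Labor force participation rate = 201.29 / 293.45 = 68.59%.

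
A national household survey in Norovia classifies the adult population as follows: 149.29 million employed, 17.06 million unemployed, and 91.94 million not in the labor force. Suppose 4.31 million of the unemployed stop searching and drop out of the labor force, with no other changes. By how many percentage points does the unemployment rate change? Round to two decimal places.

Initially, labor force = 149.29 + 17.06 = 166.35 million, so u = 17.06/166.35 = 10.26%.
After the change, unemployed and labor force both fall by 4.31 → E = 149.29, U = 12.75, labor force = 162.04 million.
New unemployment rate = 12.75 / 162.04 = 7.87%.
Change = 7.87% − 10.26% = −2.39 percentage points.

The unemployment rate changes by −2.39 percentage points.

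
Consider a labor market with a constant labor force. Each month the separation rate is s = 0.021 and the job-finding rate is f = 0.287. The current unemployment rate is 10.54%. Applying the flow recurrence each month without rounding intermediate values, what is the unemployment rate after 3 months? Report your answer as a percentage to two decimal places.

Unemployment rate after three months ≈ 8.05%.

With a fixed labor force, u_{t+1} = u_t + s·(1−u_t) − f·u_t = u_t·(1−s−f) + s.
Here 1−s−f = 0.692 and s = 0.021.
u_1 = 0.105400 × 0.692 + 0.021 = 0.093937.
u_2 = 0.093937 × 0.692 + 0.021 = 0.086004.
u_3 = 0.086004 × 0.692 + 0.021 = 0.080515.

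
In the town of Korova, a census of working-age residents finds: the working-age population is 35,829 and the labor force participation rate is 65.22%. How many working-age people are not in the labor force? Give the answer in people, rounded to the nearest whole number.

About 12,461 are not in the labor force.

Share not in the labor force = 1 − 0.6522 = 0.3478.
Not in labor force = 0.3478 × 35,829 ≈ 12,461.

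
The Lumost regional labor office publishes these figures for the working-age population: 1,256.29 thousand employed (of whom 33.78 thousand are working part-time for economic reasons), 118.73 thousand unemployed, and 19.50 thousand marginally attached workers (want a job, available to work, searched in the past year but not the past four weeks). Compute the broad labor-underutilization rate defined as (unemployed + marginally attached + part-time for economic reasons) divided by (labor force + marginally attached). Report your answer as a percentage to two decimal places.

Broad underutilization rate ≈ 12.33%.

Labor force = 1,256.29 + 118.73 = 1,375.02 thousand.
Numerator = 118.73 + 19.50 + 33.78 = 172.01 thousand.
Denominator = 1,375.02 + 19.50 = 1,394.52 thousand.
Broad rate = 172.01 / 1,394.52 = 12.33%.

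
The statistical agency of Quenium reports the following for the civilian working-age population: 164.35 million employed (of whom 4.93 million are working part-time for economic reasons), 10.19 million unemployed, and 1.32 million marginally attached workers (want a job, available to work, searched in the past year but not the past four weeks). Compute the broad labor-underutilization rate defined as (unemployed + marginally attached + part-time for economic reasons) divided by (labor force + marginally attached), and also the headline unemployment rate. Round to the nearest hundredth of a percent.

Broad underutilization rate ≈ 9.35%; headline unemployment rate ≈ 5.84%.

Labor force = 164.35 + 10.19 = 174.54 million.
Numerator = 10.19 + 1.32 + 4.93 = 16.44 million.
Denominator = 174.54 + 1.32 = 175.86 million.
Broad rate = 16.44 / 175.86 = 9.35%.
Headline unemployment rate = 10.19 / 174.54 = 5.84%.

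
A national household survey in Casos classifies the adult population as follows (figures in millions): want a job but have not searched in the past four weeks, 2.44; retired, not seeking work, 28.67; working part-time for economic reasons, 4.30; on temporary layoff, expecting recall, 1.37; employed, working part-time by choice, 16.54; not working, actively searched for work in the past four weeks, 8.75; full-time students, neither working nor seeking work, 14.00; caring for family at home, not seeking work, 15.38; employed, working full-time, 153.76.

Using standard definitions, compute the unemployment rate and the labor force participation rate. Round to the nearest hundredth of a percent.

Unemployment rate ≈ 5.48%; labor force participation rate ≈ 75.33%.

Employed = 4.30 + 16.54 + 153.76 = 174.60 million (anyone who worked, including part-time for economic reasons, counts as employed).
Unemployed = 1.37 + 8.75 = 10.12 million (jobless and actively searching, or on temporary layoff).
Labor force = 174.60 + 10.12 = 184.72 million.
Not in labor force = 2.44 + 28.67 + 14.00 + 15.38 = 60.49 million (those not working and not actively searching are outside the labor force — including those who want a job but have given up searching).
Civilian working-age population = 184.72 + 60.49 = 245.21 million.
Unemployment rate = 10.12 / 184.72 = 5.48%.
Labor force participation rate = 184.72 / 245.21 = 75.33%.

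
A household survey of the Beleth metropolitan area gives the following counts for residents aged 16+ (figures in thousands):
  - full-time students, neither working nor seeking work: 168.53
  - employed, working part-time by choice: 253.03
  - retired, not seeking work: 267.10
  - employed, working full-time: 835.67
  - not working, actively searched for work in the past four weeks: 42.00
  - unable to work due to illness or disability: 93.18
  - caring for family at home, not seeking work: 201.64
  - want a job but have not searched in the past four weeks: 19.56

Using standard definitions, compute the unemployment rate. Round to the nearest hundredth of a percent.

Unemployment rate ≈ 3.71%.

Employed = 253.03 + 835.67 = 1,088.70 thousand.
Unemployed = 42.00 thousand.
Labor force = 1,088.70 + 42.00 = 1,130.70 thousand.
Unemployment rate = 42.00 / 1,130.70 = 3.71%.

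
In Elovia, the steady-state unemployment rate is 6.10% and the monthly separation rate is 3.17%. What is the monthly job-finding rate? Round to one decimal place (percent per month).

From u* = s/(s+f): f = s·(1−u)/u.
f = 3.17 × (1 − 0.0610) / 0.0610 = 2.9766 / 0.0610 ≈ 48.8% per month.

Job-finding rate ≈ 48.8% per month.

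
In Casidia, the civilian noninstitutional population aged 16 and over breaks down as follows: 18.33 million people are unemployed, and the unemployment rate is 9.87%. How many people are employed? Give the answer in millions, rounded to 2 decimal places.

About 167.38 million are employed.

Labor force = U / u = 18.33 / 0.0987 ≈ 185.71 million.
Employed = labor force − unemployed = 185.71 − 18.33 = 167.38 million.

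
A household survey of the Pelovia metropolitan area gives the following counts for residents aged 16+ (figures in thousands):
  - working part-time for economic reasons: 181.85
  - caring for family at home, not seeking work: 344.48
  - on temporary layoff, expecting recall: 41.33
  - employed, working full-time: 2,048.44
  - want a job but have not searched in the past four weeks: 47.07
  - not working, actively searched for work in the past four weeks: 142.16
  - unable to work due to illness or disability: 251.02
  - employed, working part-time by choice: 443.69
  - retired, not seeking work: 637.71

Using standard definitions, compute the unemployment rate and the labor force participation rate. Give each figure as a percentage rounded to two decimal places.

Unemployment rate ≈ 6.42%; labor force participation rate ≈ 69.06%.

Employed = 181.85 + 2,048.44 + 443.69 = 2,673.98 thousand (anyone who worked, including part-time for economic reasons, counts as employed).
Unemployed = 41.33 + 142.16 = 183.49 thousand (jobless and actively searching, or on temporary layoff).
Labor force = 2,673.98 + 183.49 = 2,857.47 thousand.
Not in labor force = 344.48 + 47.07 + 251.02 + 637.71 = 1,280.28 thousand (those not working and not actively searching are outside the labor force — including those who want a job but have given up searching).
Civilian working-age population = 2,857.47 + 1,280.28 = 4,137.75 thousand.
Unemployment rate = 183.49 / 2,857.47 = 6.42%.
Labor force participation rate = 2,857.47 / 4,137.75 = 69.06%.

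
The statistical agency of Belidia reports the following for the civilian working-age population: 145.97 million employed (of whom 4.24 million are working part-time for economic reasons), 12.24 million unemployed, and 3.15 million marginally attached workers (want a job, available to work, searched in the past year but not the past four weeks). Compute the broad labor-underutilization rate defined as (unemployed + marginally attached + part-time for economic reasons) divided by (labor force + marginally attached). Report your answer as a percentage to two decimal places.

Labor force = 145.97 + 12.24 = 158.21 million.
Numerator = 12.24 + 3.15 + 4.24 = 19.63 million.
Denominator = 158.21 + 3.15 = 161.36 million.
Broad rate = 19.63 / 161.36 = 12.17%.

Broad underutilization rate ≈ 12.17%.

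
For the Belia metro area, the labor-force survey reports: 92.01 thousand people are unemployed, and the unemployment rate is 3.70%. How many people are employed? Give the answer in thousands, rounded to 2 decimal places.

About 2,394.75 thousand are employed.

Labor force = U / u = 92.01 / 0.0370 ≈ 2,486.76 thousand.
Employed = labor force − unemployed = 2,486.76 − 92.01 = 2,394.75 thousand.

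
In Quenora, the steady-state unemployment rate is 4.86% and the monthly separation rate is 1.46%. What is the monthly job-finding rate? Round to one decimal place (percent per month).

Job-finding rate ≈ 28.6% per month.

From u* = s/(s+f): f = s·(1−u)/u.
f = 1.46 × (1 − 0.0486) / 0.0486 = 1.3890 / 0.0486 ≈ 28.6% per month.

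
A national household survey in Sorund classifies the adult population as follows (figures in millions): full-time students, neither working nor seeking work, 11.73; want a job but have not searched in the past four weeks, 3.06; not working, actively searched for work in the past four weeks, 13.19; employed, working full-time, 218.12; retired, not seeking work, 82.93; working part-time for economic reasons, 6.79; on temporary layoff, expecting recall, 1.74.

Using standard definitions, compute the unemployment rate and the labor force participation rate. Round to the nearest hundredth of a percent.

Employed = 218.12 + 6.79 = 224.91 million (anyone who worked, including part-time for economic reasons, counts as employed).
Unemployed = 13.19 + 1.74 = 14.93 million (jobless and actively searching, or on temporary layoff).
Labor force = 224.91 + 14.93 = 239.84 million.
Not in labor force = 11.73 + 3.06 + 82.93 = 97.72 million (those not working and not actively searching are outside the labor force — including those who want a job but have given up searching).
Civilian working-age population = 239.84 + 97.72 = 337.56 million.
Unemployment rate = 14.93 / 239.84 = 6.22%.
Labor force participation rate = 239.84 / 337.56 = 71.05%.

Unemployment rate ≈ 6.22%; labor force participation rate ≈ 71.05%.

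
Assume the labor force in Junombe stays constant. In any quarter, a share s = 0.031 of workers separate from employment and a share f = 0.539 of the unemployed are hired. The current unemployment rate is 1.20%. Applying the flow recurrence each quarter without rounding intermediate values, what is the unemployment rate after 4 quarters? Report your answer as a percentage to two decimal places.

With a fixed labor force, u_{t+1} = u_t + s·(1−u_t) − f·u_t = u_t·(1−s−f) + s.
Here 1−s−f = 0.430 and s = 0.031.
u_1 = 0.012000 × 0.430 + 0.031 = 0.036160.
u_2 = 0.036160 × 0.430 + 0.031 = 0.046549.
u_3 = 0.046549 × 0.430 + 0.031 = 0.051016.
u_4 = 0.051016 × 0.430 + 0.031 = 0.052937.

Unemployment rate after four quarters ≈ 5.29%.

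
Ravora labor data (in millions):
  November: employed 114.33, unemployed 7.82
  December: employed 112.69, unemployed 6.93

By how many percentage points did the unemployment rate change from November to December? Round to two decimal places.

The unemployment rate changed by −0.61 percentage points.

November: labor force = 114.33 + 7.82 = 122.15; u = 7.82/122.15 = 6.40%.
December: labor force = 112.69 + 6.93 = 119.62; u = 6.93/119.62 = 5.79%.
Change = 5.79% − 6.40% = −0.61 pp.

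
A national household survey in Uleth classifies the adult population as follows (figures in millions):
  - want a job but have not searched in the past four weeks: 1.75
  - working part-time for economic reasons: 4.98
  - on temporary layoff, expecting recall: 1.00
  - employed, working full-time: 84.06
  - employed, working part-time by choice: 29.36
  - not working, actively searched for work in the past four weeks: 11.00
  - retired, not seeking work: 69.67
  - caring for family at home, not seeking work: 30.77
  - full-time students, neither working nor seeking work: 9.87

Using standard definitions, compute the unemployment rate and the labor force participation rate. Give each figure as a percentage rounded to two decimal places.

Employed = 4.98 + 84.06 + 29.36 = 118.40 million (anyone who worked, including part-time for economic reasons, counts as employed).
Unemployed = 1.00 + 11.00 = 12.00 million (jobless and actively searching, or on temporary layoff).
Labor force = 118.40 + 12.00 = 130.40 million.
Not in labor force = 1.75 + 69.67 + 30.77 + 9.87 = 112.06 million (those not working and not actively searching are outside the labor force — including those who want a job but have given up searching).
Civilian working-age population = 130.40 + 112.06 = 242.46 million.
Unemployment rate = 12.00 / 130.40 = 9.20%.
Labor force participation rate = 130.40 / 242.46 = 53.78%.

Unemployment rate ≈ 9.20%; labor force participation rate ≈ 53.78%.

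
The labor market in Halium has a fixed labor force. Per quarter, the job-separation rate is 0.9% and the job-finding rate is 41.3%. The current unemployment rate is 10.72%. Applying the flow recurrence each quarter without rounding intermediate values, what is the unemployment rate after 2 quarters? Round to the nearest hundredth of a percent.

With a fixed labor force, u_{t+1} = u_t + s·(1−u_t) − f·u_t = u_t·(1−s−f) + s.
Here 1−s−f = 0.578 and s = 0.009.
u_1 = 0.107200 × 0.578 + 0.009 = 0.070962.
u_2 = 0.070962 × 0.578 + 0.009 = 0.050016.

Unemployment rate after two quarters ≈ 5.00%.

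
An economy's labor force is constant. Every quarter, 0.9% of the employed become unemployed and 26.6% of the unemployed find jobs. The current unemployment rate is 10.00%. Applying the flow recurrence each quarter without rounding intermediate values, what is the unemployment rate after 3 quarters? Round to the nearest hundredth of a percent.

With a fixed labor force, u_{t+1} = u_t + s·(1−u_t) − f·u_t = u_t·(1−s−f) + s.
Here 1−s−f = 0.725 and s = 0.009.
u_1 = 0.100000 × 0.725 + 0.009 = 0.081500.
u_2 = 0.081500 × 0.725 + 0.009 = 0.068087.
u_3 = 0.068087 × 0.725 + 0.009 = 0.058363.

Unemployment rate after three quarters ≈ 5.84%.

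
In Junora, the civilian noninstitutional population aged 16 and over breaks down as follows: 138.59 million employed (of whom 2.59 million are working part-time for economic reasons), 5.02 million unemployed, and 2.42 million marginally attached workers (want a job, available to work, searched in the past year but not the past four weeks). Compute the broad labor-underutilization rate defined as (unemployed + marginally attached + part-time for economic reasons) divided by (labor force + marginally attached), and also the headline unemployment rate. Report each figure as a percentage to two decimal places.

Broad underutilization rate ≈ 6.87%; headline unemployment rate ≈ 3.50%.

Labor force = 138.59 + 5.02 = 143.61 million.
Numerator = 5.02 + 2.42 + 2.59 = 10.03 million.
Denominator = 143.61 + 2.42 = 146.03 million.
Broad rate = 10.03 / 146.03 = 6.87%.
Headline unemployment rate = 5.02 / 143.61 = 3.50%.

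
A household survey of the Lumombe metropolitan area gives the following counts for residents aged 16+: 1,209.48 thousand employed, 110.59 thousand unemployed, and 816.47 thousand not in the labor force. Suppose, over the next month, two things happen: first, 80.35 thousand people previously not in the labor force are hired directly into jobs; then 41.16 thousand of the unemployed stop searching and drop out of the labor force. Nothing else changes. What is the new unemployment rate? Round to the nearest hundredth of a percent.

Initially, labor force = 1,209.48 + 110.59 = 1,320.07 thousand, so u = 110.59/1,320.07 = 8.38%.
After the first change, employed and labor force both rise by 80.35; unemployed unchanged → E = 1,289.83, U = 110.59, labor force = 1,400.42 thousand.
After the second change, unemployed and labor force both fall by 41.16 → E = 1,289.83, U = 69.43, labor force = 1,359.26 thousand.
New unemployment rate = 69.43 / 1,359.26 = 5.11%.

New unemployment rate ≈ 5.11%.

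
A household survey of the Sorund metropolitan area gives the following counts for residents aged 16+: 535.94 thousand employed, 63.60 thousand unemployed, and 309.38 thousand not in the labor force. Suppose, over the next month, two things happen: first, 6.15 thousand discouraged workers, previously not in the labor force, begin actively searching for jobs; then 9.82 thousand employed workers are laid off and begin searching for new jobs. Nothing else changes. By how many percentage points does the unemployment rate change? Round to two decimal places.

The unemployment rate changes by +2.53 percentage points.

Initially, labor force = 535.94 + 63.60 = 599.54 thousand, so u = 63.60/599.54 = 10.61%.
After the first change, unemployed and labor force both rise by 6.15 → E = 535.94, U = 69.75, labor force = 605.69 thousand.
After the second change, employed falls and unemployed rises by 9.82; labor force unchanged → E = 526.12, U = 79.57, labor force = 605.69 thousand.
New unemployment rate = 79.57 / 605.69 = 13.14%.
Change = 13.14% − 10.61% = +2.53 percentage points.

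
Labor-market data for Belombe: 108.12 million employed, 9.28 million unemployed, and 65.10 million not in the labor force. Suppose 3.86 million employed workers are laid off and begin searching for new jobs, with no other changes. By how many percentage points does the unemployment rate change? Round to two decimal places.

Initially, labor force = 108.12 + 9.28 = 117.40 million, so u = 9.28/117.40 = 7.90%.
After the change, employed falls and unemployed rises by 3.86; labor force unchanged → E = 104.26, U = 13.14, labor force = 117.40 million.
New unemployment rate = 13.14 / 117.40 = 11.19%.
Change = 11.19% − 7.90% = +3.29 percentage points.

The unemployment rate changes by +3.29 percentage points.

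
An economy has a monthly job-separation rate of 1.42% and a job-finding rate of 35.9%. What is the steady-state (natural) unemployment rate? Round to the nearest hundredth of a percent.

Steady-state unemployment rate ≈ 3.80%.

At steady state the flows balance: s·E = f·U, so U/(E+U) = s/(s+f).
u* = 1.42 / (1.42 + 35.9) = 1.42 / 37.32 = 3.80%.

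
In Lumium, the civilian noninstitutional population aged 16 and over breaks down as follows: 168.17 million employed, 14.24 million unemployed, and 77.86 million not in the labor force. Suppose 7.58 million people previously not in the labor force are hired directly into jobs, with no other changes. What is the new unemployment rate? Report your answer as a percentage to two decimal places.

New unemployment rate ≈ 7.50%.

Initially, labor force = 168.17 + 14.24 = 182.41 million, so u = 14.24/182.41 = 7.81%.
After the change, employed and labor force both rise by 7.58; unemployed unchanged → E = 175.75, U = 14.24, labor force = 189.99 million.
New unemployment rate = 14.24 / 189.99 = 7.50%.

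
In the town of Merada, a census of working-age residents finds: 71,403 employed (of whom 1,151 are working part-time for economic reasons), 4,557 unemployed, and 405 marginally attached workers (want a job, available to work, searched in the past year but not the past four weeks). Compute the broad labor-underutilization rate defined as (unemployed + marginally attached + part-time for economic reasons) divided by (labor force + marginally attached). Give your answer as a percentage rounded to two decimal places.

Labor force = 71,403 + 4,557 = 75,960.
Numerator = 4,557 + 405 + 1,151 = 6,113.
Denominator = 75,960 + 405 = 76,365.
Broad rate = 6,113 / 76,365 = 8.00%.

Broad underutilization rate ≈ 8.00%.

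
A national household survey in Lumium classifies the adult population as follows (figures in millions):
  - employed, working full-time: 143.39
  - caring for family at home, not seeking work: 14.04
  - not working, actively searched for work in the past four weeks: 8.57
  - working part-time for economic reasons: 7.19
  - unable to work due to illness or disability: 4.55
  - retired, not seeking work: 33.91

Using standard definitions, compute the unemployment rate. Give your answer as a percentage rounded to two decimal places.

Unemployment rate ≈ 5.38%.

Employed = 143.39 + 7.19 = 150.58 million (anyone who worked, including part-time for economic reasons, counts as employed).
Unemployed = 8.57 million.
Labor force = 150.58 + 8.57 = 159.15 million.
Unemployment rate = 8.57 / 159.15 = 5.38%.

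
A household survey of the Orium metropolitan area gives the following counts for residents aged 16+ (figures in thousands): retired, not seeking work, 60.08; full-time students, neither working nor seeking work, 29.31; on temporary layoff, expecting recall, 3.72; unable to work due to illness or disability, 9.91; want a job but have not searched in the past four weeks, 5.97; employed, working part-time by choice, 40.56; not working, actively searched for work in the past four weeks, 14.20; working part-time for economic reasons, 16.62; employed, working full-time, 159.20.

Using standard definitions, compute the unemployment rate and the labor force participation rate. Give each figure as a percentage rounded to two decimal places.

Unemployment rate ≈ 7.65%; labor force participation rate ≈ 69.00%.

Employed = 40.56 + 16.62 + 159.20 = 216.38 thousand (anyone who worked, including part-time for economic reasons, counts as employed).
Unemployed = 3.72 + 14.20 = 17.92 thousand (jobless and actively searching, or on temporary layoff).
Labor force = 216.38 + 17.92 = 234.30 thousand.
Not in labor force = 60.08 + 29.31 + 9.91 + 5.97 = 105.27 thousand (those not working and not actively searching are outside the labor force — including those who want a job but have given up searching).
Civilian working-age population = 234.30 + 105.27 = 339.57 thousand.
Unemployment rate = 17.92 / 234.30 = 7.65%.
Labor force participation rate = 234.30 / 339.57 = 69.00%.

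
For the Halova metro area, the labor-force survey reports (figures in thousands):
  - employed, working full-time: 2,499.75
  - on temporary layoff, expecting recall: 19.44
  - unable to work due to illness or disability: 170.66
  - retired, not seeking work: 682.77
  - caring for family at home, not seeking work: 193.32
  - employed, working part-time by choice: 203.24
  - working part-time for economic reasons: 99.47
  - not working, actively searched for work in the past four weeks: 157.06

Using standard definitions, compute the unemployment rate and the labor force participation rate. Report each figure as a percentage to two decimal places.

Unemployment rate ≈ 5.92%; labor force participation rate ≈ 74.00%.

Employed = 2,499.75 + 203.24 + 99.47 = 2,802.46 thousand (anyone who worked, including part-time for economic reasons, counts as employed).
Unemployed = 19.44 + 157.06 = 176.50 thousand (jobless and actively searching, or on temporary layoff).
Labor force = 2,802.46 + 176.50 = 2,978.96 thousand.
Not in labor force = 170.66 + 682.77 + 193.32 = 1,046.75 thousand (those not working and not actively searching are outside the labor force).
Civilian working-age population = 2,978.96 + 1,046.75 = 4,025.71 thousand.
Unemployment rate = 176.50 / 2,978.96 = 5.92%.
Labor force participation rate = 2,978.96 / 4,025.71 = 74.00%.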